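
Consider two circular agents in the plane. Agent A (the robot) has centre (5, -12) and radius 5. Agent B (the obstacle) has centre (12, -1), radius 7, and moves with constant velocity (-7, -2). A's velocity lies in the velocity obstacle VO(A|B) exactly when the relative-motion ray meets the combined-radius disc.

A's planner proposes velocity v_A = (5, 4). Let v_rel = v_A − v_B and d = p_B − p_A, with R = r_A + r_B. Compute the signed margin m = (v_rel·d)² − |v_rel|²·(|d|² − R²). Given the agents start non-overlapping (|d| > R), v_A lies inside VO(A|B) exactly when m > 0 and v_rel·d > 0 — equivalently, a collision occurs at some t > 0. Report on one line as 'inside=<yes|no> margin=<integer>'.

d = (7, 11),  |d|² = 170;  R = 5+7 = 12,  c = 170−12² = 26
v_rel = (12, 6),  |v_rel|² = 180;  v_rel·d = (12)·(7) + (6)·(11) = 150
180·t² − 300·t + 26 = 0  ⇒  m = 150² − 180·26 = 17820
m = 17820 > 0,  v_rel·d = 150 > 0  ⇒  inside

inside=yes margin=17820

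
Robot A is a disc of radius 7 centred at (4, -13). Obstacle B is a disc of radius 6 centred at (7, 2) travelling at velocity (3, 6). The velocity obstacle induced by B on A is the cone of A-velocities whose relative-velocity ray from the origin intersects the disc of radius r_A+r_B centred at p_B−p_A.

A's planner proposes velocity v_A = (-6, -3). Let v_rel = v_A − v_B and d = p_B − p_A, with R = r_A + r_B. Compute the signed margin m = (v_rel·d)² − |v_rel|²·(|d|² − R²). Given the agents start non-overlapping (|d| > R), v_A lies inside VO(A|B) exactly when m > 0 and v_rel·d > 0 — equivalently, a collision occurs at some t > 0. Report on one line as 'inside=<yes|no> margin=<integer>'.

d = (3, 15),  |d|² = 234;  R = 7+6 = 13,  c = 234−13² = 65
v_rel = (-9, -9),  |v_rel|² = 162;  v_rel·d = (-9)·(3) + (-9)·(15) = -162
162·t² + 324·t + 65 = 0  ⇒  m = (-162)² − 162·65 = 15714
m = 15714 > 0,  v_rel·d = -162 < 0  ⇒  outside

inside=no margin=15714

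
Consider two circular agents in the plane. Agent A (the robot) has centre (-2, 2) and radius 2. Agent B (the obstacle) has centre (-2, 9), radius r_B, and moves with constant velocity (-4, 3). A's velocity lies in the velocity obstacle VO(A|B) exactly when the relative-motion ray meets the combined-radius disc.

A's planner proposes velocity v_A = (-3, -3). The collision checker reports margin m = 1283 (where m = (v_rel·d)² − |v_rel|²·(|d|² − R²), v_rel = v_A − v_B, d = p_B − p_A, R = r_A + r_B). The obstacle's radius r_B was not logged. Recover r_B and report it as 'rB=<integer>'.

m = 1283
d = (0, 7);  v_rel = (1, -6),  |v_rel|² = 37
v_rel×d = (1)·(7) − (-6)·(0) = 7
since m = R²·37 − 7²:  R² = (49 + 1283) / 37 = 36
R = √36 = 6  ⇒  r_B = 6 − 2 = 4

rB=4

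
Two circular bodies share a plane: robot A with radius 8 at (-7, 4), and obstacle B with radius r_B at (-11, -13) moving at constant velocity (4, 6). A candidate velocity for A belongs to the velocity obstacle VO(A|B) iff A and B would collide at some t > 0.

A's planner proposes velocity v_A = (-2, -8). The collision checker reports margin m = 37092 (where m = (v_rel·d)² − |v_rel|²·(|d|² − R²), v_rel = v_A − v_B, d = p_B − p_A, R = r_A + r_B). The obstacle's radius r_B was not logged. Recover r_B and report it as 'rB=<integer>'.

m = 37092
d = (-4, -17);  v_rel = (-6, -14),  |v_rel|² = 232
v_rel×d = (-6)·(-17) − (-14)·(-4) = 46
since m = R²·232 − 46²:  R² = (2116 + 37092) / 232 = 169
R = √169 = 13  ⇒  r_B = 13 − 8 = 5

rB=5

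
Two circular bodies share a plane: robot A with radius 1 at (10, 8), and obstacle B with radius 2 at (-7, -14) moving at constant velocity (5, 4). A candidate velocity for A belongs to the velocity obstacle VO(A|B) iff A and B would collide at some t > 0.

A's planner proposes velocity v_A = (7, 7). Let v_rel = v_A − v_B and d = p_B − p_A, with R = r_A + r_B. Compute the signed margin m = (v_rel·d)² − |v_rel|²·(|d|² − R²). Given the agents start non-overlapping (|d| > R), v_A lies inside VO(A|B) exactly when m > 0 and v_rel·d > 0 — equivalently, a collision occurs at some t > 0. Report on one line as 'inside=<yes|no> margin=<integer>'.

d = (-17, -22),  |d|² = 773;  R = 1+2 = 3,  c = 773−3² = 764
v_rel = (2, 3),  |v_rel|² = 13;  v_rel·d = (2)·(-17) + (3)·(-22) = -100
13·t² + 200·t + 764 = 0  ⇒  m = (-100)² − 13·764 = 68
m = 68 > 0,  v_rel·d = -100 < 0  ⇒  outside

inside=no margin=68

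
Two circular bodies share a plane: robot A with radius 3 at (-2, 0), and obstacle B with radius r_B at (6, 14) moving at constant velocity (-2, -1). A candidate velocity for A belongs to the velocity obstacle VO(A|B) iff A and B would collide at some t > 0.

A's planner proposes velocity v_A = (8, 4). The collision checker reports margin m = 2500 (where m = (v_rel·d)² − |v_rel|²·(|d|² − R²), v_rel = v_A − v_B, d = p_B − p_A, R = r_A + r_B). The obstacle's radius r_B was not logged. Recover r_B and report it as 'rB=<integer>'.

m = 2500
d = (8, 14);  v_rel = (10, 5),  |v_rel|² = 125
v_rel×d = (10)·(14) − (5)·(8) = 100
since m = R²·125 − 100²:  R² = (10000 + 2500) / 125 = 100
R = √100 = 10  ⇒  r_B = 10 − 3 = 7

rB=7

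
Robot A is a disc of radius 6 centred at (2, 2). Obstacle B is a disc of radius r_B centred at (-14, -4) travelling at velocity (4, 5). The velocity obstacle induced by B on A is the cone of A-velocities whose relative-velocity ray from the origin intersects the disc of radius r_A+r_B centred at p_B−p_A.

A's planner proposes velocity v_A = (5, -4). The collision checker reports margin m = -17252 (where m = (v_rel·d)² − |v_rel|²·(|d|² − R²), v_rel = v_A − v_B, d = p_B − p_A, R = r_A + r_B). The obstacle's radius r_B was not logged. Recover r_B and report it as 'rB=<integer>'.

m = -17252
d = (-16, -6);  v_rel = (1, -9),  |v_rel|² = 82
v_rel×d = (1)·(-6) − (-9)·(-16) = -150
since m = R²·82 − (-150)²:  R² = (22500 + -17252) / 82 = 64
R = √64 = 8  ⇒  r_B = 8 − 6 = 2

rB=2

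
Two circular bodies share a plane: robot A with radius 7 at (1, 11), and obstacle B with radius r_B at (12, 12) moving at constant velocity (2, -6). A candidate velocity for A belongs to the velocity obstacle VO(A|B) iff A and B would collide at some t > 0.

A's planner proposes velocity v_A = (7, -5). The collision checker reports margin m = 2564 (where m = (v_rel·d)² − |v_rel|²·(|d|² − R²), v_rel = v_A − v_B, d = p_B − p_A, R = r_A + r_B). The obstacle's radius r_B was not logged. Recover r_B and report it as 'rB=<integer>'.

m = 2564
d = (11, 1);  v_rel = (5, 1),  |v_rel|² = 26
v_rel×d = (5)·(1) − (1)·(11) = -6
since m = R²·26 − (-6)²:  R² = (36 + 2564) / 26 = 100
R = √100 = 10  ⇒  r_B = 10 − 7 = 3

rB=3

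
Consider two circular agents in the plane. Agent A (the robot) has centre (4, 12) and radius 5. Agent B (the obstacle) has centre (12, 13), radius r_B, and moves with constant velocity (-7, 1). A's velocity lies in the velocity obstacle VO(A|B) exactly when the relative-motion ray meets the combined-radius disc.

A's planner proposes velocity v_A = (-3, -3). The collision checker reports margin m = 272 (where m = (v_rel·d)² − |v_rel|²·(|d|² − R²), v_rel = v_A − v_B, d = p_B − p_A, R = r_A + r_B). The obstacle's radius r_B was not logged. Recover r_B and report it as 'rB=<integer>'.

m = 272
d = (8, 1);  v_rel = (4, -4),  |v_rel|² = 32
v_rel×d = (4)·(1) − (-4)·(8) = 36
since m = R²·32 − 36²:  R² = (1296 + 272) / 32 = 49
R = √49 = 7  ⇒  r_B = 7 − 5 = 2

rB=2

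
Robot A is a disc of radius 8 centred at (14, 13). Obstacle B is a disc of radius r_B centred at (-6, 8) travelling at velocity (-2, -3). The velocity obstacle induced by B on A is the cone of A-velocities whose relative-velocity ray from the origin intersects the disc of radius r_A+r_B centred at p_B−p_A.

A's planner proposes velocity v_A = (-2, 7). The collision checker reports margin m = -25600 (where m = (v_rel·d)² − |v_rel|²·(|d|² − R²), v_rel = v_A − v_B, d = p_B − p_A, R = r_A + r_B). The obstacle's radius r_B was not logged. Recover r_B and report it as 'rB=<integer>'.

m = -25600
d = (-20, -5);  v_rel = (0, 10),  |v_rel|² = 100
v_rel×d = (0)·(-5) − (10)·(-20) = 200
since m = R²·100 − 200²:  R² = (40000 + -25600) / 100 = 144
R = √144 = 12  ⇒  r_B = 12 − 8 = 4

rB=4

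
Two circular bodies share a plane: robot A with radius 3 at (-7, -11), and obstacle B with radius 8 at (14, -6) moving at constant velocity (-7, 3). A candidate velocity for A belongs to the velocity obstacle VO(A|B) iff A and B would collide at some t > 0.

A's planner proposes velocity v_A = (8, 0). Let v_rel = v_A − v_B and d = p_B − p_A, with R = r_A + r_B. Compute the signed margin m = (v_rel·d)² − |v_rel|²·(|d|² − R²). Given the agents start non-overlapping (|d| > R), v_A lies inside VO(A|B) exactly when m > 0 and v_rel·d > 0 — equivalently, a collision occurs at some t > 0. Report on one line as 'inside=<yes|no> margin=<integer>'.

d = (21, 5),  |d|² = 466;  R = 3+8 = 11,  c = 466−11² = 345
v_rel = (15, -3),  |v_rel|² = 234;  v_rel·d = (15)·(21) + (-3)·(5) = 300
234·t² − 600·t + 345 = 0  ⇒  m = 300² − 234·345 = 9270
m = 9270 > 0,  v_rel·d = 300 > 0  ⇒  inside

inside=yes margin=9270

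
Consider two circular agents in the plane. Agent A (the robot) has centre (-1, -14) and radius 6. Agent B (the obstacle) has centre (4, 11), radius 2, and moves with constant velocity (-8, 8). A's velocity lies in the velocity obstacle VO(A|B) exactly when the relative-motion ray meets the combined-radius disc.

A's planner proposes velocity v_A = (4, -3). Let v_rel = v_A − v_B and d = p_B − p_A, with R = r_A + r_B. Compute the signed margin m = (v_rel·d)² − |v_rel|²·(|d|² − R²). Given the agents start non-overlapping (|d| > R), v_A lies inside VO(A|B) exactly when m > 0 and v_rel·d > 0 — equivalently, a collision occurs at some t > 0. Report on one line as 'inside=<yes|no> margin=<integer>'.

d = (5, 25),  |d|² = 650;  R = 6+2 = 8,  c = 650−8² = 586
v_rel = (12, -11),  |v_rel|² = 265;  v_rel·d = (12)·(5) + (-11)·(25) = -215
265·t² + 430·t + 586 = 0  ⇒  m = (-215)² − 265·586 = -109065
m = -109065 < 0,  v_rel·d = -215 < 0  ⇒  outside

inside=no margin=-109065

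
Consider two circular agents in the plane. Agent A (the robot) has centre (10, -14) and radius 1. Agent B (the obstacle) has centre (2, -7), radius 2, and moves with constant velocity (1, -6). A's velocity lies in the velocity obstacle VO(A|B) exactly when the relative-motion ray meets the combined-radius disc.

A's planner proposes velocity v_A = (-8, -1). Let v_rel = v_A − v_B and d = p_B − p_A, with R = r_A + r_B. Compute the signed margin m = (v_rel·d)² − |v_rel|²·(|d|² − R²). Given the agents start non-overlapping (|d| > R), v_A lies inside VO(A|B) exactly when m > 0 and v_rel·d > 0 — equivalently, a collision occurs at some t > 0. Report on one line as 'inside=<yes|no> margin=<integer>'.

d = (-8, 7),  |d|² = 113;  R = 1+2 = 3,  c = 113−3² = 104
v_rel = (-9, 5),  |v_rel|² = 106;  v_rel·d = (-9)·(-8) + (5)·(7) = 107
106·t² − 214·t + 104 = 0  ⇒  m = 107² − 106·104 = 425
m = 425 > 0,  v_rel·d = 107 > 0  ⇒  inside

inside=yes margin=425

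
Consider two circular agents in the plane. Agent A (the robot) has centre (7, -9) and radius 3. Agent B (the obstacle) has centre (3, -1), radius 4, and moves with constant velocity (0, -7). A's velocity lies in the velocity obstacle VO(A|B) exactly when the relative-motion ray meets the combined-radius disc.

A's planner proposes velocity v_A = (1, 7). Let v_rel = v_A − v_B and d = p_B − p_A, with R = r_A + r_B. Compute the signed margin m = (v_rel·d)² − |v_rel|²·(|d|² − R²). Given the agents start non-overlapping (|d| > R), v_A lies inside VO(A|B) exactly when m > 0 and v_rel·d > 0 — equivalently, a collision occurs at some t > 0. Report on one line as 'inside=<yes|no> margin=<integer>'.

d = (-4, 8),  |d|² = 80;  R = 3+4 = 7,  c = 80−7² = 31
v_rel = (1, 14),  |v_rel|² = 197;  v_rel·d = (1)·(-4) + (14)·(8) = 108
197·t² − 216·t + 31 = 0  ⇒  m = 108² − 197·31 = 5557
m = 5557 > 0,  v_rel·d = 108 > 0  ⇒  inside

inside=yes margin=5557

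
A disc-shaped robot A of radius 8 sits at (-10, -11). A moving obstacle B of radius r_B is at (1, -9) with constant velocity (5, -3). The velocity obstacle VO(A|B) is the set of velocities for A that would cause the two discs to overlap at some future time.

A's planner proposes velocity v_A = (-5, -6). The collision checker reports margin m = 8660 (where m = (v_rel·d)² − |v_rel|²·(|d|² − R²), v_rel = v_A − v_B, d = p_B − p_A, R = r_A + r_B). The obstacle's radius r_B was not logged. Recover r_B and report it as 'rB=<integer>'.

m = 8660
d = (11, 2);  v_rel = (-10, -3),  |v_rel|² = 109
v_rel×d = (-10)·(2) − (-3)·(11) = 13
since m = R²·109 − 13²:  R² = (169 + 8660) / 109 = 81
R = √81 = 9  ⇒  r_B = 9 − 8 = 1

rB=1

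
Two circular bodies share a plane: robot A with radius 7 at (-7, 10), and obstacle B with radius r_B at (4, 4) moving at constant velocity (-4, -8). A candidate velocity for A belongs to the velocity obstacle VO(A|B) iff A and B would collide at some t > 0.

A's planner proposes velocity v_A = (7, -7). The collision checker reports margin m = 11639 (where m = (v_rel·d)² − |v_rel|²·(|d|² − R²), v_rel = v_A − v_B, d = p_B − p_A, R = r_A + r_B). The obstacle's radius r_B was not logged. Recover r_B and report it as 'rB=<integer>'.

m = 11639
d = (11, -6);  v_rel = (11, 1),  |v_rel|² = 122
v_rel×d = (11)·(-6) − (1)·(11) = -77
since m = R²·122 − (-77)²:  R² = (5929 + 11639) / 122 = 144
R = √144 = 12  ⇒  r_B = 12 − 7 = 5

rB=5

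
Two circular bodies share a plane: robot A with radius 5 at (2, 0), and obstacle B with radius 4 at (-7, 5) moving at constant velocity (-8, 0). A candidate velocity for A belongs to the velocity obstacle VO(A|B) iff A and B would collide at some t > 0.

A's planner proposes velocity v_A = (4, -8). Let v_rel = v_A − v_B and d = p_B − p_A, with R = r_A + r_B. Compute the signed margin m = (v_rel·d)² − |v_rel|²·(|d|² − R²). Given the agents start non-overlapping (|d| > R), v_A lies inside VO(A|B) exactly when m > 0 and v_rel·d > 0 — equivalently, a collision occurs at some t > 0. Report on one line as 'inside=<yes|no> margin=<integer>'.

d = (-9, 5),  |d|² = 106;  R = 5+4 = 9,  c = 106−9² = 25
v_rel = (12, -8),  |v_rel|² = 208;  v_rel·d = (12)·(-9) + (-8)·(5) = -148
208·t² + 296·t + 25 = 0  ⇒  m = (-148)² − 208·25 = 16704
m = 16704 > 0,  v_rel·d = -148 < 0  ⇒  outside

inside=no margin=16704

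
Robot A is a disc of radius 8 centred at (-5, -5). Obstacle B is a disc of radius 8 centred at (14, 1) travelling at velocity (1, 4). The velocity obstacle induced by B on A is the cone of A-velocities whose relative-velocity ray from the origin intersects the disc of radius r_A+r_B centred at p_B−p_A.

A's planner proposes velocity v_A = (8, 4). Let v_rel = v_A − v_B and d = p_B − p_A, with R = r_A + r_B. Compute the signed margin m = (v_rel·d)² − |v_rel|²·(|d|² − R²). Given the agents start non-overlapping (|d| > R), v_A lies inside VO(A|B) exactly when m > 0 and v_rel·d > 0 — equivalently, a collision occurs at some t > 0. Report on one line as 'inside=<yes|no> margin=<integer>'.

d = (19, 6),  |d|² = 397;  R = 8+8 = 16,  c = 397−16² = 141
v_rel = (7, 0),  |v_rel|² = 49;  v_rel·d = (7)·(19) + (0)·(6) = 133
49·t² − 266·t + 141 = 0  ⇒  m = 133² − 49·141 = 10780
m = 10780 > 0,  v_rel·d = 133 > 0  ⇒  inside

inside=yes margin=10780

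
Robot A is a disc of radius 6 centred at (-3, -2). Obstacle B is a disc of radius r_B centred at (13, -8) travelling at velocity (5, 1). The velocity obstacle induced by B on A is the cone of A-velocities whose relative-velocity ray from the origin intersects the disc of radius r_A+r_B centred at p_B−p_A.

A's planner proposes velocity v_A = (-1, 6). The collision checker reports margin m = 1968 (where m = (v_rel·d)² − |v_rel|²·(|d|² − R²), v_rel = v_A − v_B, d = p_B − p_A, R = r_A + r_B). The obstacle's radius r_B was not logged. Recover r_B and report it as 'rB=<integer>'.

m = 1968
d = (16, -6);  v_rel = (-6, 5),  |v_rel|² = 61
v_rel×d = (-6)·(-6) − (5)·(16) = -44
since m = R²·61 − (-44)²:  R² = (1936 + 1968) / 61 = 64
R = √64 = 8  ⇒  r_B = 8 − 6 = 2

rB=2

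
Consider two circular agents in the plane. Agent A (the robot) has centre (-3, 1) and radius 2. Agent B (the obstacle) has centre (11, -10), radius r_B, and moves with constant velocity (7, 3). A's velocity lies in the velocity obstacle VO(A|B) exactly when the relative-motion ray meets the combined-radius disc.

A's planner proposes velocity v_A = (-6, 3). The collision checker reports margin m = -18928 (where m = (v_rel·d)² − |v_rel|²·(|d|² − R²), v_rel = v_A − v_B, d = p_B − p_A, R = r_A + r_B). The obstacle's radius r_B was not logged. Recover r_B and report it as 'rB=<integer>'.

m = -18928
d = (14, -11);  v_rel = (-13, 0),  |v_rel|² = 169
v_rel×d = (-13)·(-11) − (0)·(14) = 143
since m = R²·169 − 143²:  R² = (20449 + -18928) / 169 = 9
R = √9 = 3  ⇒  r_B = 3 − 2 = 1

rB=1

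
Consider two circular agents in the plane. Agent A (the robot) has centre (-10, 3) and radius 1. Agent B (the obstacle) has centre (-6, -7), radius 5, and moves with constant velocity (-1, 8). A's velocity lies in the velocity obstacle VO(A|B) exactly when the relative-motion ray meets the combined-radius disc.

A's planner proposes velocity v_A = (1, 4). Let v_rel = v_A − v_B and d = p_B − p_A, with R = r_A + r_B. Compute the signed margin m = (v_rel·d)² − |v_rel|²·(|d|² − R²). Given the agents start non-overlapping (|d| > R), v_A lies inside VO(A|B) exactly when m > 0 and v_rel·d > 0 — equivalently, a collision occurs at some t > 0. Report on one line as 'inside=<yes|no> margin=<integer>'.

d = (4, -10),  |d|² = 116;  R = 1+5 = 6,  c = 116−6² = 80
v_rel = (2, -4),  |v_rel|² = 20;  v_rel·d = (2)·(4) + (-4)·(-10) = 48
20·t² − 96·t + 80 = 0  ⇒  m = 48² − 20·80 = 704
m = 704 > 0,  v_rel·d = 48 > 0  ⇒  inside

inside=yes margin=704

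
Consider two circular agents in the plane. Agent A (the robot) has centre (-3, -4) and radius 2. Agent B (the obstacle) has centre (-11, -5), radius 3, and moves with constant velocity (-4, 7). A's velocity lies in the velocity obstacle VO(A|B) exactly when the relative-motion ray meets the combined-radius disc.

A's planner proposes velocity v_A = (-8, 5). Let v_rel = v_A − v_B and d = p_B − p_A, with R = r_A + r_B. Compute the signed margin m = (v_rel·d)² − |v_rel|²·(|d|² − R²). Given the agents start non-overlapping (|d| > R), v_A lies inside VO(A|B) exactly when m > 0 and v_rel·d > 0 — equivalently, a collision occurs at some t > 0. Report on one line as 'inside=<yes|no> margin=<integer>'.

d = (-8, -1),  |d|² = 65;  R = 2+3 = 5,  c = 65−5² = 40
v_rel = (-4, -2),  |v_rel|² = 20;  v_rel·d = (-4)·(-8) + (-2)·(-1) = 34
20·t² − 68·t + 40 = 0  ⇒  m = 34² − 20·40 = 356
m = 356 > 0,  v_rel·d = 34 > 0  ⇒  inside

inside=yes margin=356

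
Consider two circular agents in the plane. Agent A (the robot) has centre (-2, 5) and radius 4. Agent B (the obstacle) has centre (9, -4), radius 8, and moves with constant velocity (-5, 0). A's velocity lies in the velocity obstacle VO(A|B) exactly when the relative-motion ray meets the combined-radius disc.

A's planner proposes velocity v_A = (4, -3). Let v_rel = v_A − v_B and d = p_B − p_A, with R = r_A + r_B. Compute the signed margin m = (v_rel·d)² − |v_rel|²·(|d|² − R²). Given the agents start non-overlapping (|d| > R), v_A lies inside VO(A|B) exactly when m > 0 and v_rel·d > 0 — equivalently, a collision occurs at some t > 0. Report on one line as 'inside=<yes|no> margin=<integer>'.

d = (11, -9),  |d|² = 202;  R = 4+8 = 12,  c = 202−12² = 58
v_rel = (9, -3),  |v_rel|² = 90;  v_rel·d = (9)·(11) + (-3)·(-9) = 126
90·t² − 252·t + 58 = 0  ⇒  m = 126² − 90·58 = 10656
m = 10656 > 0,  v_rel·d = 126 > 0  ⇒  inside

inside=yes margin=10656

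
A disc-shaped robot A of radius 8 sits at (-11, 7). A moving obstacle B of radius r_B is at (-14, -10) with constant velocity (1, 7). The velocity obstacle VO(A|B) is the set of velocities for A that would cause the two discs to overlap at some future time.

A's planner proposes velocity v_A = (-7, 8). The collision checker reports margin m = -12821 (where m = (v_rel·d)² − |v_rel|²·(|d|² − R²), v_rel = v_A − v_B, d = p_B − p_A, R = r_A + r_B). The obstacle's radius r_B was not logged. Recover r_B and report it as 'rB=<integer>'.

m = -12821
d = (-3, -17);  v_rel = (-8, 1),  |v_rel|² = 65
v_rel×d = (-8)·(-17) − (1)·(-3) = 139
since m = R²·65 − 139²:  R² = (19321 + -12821) / 65 = 100
R = √100 = 10  ⇒  r_B = 10 − 8 = 2

rB=2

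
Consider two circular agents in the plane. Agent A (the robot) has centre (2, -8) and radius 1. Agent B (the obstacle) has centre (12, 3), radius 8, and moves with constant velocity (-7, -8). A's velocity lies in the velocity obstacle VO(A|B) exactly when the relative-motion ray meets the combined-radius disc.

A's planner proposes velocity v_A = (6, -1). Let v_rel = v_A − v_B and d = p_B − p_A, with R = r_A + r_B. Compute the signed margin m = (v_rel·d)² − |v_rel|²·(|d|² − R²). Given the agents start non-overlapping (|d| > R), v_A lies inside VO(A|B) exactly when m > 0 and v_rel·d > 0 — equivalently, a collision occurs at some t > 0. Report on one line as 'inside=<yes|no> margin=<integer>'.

d = (10, 11),  |d|² = 221;  R = 1+8 = 9,  c = 221−9² = 140
v_rel = (13, 7),  |v_rel|² = 218;  v_rel·d = (13)·(10) + (7)·(11) = 207
218·t² − 414·t + 140 = 0  ⇒  m = 207² − 218·140 = 12329
m = 12329 > 0,  v_rel·d = 207 > 0  ⇒  inside

inside=yes margin=12329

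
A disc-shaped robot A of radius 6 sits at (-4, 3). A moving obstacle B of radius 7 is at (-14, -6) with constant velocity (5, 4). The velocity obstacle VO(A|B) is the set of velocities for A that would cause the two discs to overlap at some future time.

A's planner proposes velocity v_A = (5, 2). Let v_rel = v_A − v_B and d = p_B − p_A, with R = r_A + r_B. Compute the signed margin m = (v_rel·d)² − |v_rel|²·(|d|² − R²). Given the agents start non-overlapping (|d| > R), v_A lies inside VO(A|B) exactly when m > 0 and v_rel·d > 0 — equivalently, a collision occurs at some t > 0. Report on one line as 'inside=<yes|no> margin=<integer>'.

d = (-10, -9),  |d|² = 181;  R = 6+7 = 13,  c = 181−13² = 12
v_rel = (0, -2),  |v_rel|² = 4;  v_rel·d = (0)·(-10) + (-2)·(-9) = 18
4·t² − 36·t + 12 = 0  ⇒  m = 18² − 4·12 = 276
m = 276 > 0,  v_rel·d = 18 > 0  ⇒  inside

inside=yes margin=276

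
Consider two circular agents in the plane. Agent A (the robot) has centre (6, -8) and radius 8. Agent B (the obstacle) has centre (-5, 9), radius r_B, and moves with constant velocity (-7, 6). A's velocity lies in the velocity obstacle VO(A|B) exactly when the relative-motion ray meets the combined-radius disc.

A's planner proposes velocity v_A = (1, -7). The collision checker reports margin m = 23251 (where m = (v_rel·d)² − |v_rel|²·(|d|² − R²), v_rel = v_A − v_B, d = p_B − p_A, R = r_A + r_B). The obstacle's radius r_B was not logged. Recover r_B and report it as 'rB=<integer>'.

m = 23251
d = (-11, 17);  v_rel = (8, -13),  |v_rel|² = 233
v_rel×d = (8)·(17) − (-13)·(-11) = -7
since m = R²·233 − (-7)²:  R² = (49 + 23251) / 233 = 100
R = √100 = 10  ⇒  r_B = 10 − 8 = 2

rB=2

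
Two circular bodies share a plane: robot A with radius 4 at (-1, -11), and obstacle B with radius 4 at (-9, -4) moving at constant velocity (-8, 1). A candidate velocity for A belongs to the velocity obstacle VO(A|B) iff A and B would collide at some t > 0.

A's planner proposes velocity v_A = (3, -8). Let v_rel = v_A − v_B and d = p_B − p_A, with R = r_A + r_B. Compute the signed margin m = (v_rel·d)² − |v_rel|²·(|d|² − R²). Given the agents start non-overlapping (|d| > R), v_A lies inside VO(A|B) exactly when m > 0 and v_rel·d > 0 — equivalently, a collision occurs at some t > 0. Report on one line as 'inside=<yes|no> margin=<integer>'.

d = (-8, 7),  |d|² = 113;  R = 4+4 = 8,  c = 113−8² = 49
v_rel = (11, -9),  |v_rel|² = 202;  v_rel·d = (11)·(-8) + (-9)·(7) = -151
202·t² + 302·t + 49 = 0  ⇒  m = (-151)² − 202·49 = 12903
m = 12903 > 0,  v_rel·d = -151 < 0  ⇒  outside

inside=no margin=12903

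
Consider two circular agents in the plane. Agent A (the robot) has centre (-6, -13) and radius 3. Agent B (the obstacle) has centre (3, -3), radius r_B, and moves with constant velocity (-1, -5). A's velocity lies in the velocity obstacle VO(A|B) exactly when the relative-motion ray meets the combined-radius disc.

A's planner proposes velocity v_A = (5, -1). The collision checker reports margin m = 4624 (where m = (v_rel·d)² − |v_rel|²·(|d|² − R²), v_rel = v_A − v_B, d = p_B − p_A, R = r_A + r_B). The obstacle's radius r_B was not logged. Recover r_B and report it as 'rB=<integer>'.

m = 4624
d = (9, 10);  v_rel = (6, 4),  |v_rel|² = 52
v_rel×d = (6)·(10) − (4)·(9) = 24
since m = R²·52 − 24²:  R² = (576 + 4624) / 52 = 100
R = √100 = 10  ⇒  r_B = 10 − 3 = 7

rB=7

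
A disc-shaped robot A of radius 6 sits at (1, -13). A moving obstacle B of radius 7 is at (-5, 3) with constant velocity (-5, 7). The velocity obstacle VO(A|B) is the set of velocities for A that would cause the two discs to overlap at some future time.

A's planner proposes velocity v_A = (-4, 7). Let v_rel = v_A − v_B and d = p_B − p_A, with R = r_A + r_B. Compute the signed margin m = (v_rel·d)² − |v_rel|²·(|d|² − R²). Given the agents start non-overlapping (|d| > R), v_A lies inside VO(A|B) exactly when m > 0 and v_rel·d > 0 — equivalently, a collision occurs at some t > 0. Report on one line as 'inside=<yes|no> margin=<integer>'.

d = (-6, 16),  |d|² = 292;  R = 6+7 = 13,  c = 292−13² = 123
v_rel = (1, 0),  |v_rel|² = 1;  v_rel·d = (1)·(-6) + (0)·(16) = -6
1·t² + 12·t + 123 = 0  ⇒  m = (-6)² − 1·123 = -87
m = -87 < 0,  v_rel·d = -6 < 0  ⇒  outside

inside=no margin=-87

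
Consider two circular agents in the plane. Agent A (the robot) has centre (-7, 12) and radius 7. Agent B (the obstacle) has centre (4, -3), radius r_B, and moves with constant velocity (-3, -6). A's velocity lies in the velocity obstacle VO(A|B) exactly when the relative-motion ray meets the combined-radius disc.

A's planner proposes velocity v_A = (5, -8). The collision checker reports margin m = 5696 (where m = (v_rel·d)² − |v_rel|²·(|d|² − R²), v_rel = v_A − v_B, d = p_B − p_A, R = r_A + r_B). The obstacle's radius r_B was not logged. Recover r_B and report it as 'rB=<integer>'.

m = 5696
d = (11, -15);  v_rel = (8, -2),  |v_rel|² = 68
v_rel×d = (8)·(-15) − (-2)·(11) = -98
since m = R²·68 − (-98)²:  R² = (9604 + 5696) / 68 = 225
R = √225 = 15  ⇒  r_B = 15 − 7 = 8

rB=8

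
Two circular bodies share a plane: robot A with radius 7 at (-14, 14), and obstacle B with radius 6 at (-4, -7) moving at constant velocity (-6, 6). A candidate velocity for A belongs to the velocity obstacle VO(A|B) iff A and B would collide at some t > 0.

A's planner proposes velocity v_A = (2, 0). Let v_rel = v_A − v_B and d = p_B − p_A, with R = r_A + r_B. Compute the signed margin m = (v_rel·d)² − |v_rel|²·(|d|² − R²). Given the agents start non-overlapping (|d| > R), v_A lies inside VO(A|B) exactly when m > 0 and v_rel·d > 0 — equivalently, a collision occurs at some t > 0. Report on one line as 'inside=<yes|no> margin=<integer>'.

d = (10, -21),  |d|² = 541;  R = 7+6 = 13,  c = 541−13² = 372
v_rel = (8, -6),  |v_rel|² = 100;  v_rel·d = (8)·(10) + (-6)·(-21) = 206
100·t² − 412·t + 372 = 0  ⇒  m = 206² − 100·372 = 5236
m = 5236 > 0,  v_rel·d = 206 > 0  ⇒  inside

inside=yes margin=5236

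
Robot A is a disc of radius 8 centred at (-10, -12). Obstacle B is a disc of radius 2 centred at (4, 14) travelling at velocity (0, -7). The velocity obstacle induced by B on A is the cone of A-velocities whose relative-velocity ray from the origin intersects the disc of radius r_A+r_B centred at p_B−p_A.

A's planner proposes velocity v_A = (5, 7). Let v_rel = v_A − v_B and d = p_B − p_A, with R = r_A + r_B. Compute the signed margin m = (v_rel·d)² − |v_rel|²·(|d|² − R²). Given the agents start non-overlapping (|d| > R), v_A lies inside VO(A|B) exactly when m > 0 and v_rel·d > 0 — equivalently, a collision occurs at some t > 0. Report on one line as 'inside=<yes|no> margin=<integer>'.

d = (14, 26),  |d|² = 872;  R = 8+2 = 10,  c = 872−10² = 772
v_rel = (5, 14),  |v_rel|² = 221;  v_rel·d = (5)·(14) + (14)·(26) = 434
221·t² − 868·t + 772 = 0  ⇒  m = 434² − 221·772 = 17744
m = 17744 > 0,  v_rel·d = 434 > 0  ⇒  inside

inside=yes margin=17744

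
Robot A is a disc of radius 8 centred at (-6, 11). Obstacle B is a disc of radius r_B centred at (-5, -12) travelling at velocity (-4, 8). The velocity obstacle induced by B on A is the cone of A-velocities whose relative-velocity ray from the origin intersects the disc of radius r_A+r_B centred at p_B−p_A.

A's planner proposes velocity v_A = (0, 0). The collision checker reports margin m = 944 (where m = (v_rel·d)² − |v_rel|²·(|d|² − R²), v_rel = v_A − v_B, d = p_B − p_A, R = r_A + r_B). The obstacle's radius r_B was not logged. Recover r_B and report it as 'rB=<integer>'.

m = 944
d = (1, -23);  v_rel = (4, -8),  |v_rel|² = 80
v_rel×d = (4)·(-23) − (-8)·(1) = -84
since m = R²·80 − (-84)²:  R² = (7056 + 944) / 80 = 100
R = √100 = 10  ⇒  r_B = 10 − 8 = 2

rB=2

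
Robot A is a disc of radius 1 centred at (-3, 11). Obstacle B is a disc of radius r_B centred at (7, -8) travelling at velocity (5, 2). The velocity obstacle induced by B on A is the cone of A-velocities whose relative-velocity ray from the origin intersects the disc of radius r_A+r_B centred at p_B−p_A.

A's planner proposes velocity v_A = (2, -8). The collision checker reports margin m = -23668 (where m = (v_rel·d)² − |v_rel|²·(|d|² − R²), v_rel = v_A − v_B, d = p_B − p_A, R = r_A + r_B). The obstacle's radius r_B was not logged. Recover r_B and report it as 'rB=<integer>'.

m = -23668
d = (10, -19);  v_rel = (-3, -10),  |v_rel|² = 109
v_rel×d = (-3)·(-19) − (-10)·(10) = 157
since m = R²·109 − 157²:  R² = (24649 + -23668) / 109 = 9
R = √9 = 3  ⇒  r_B = 3 − 1 = 2

rB=2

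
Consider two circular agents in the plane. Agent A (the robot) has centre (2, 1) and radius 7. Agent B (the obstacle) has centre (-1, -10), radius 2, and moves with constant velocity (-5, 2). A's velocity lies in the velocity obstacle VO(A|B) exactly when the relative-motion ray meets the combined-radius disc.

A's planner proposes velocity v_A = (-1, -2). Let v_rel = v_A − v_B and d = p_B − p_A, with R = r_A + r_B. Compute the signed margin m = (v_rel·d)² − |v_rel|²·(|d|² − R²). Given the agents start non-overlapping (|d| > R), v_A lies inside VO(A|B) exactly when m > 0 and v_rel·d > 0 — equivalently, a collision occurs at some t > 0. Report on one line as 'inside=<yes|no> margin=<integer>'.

d = (-3, -11),  |d|² = 130;  R = 7+2 = 9,  c = 130−9² = 49
v_rel = (4, -4),  |v_rel|² = 32;  v_rel·d = (4)·(-3) + (-4)·(-11) = 32
32·t² − 64·t + 49 = 0  ⇒  m = 32² − 32·49 = -544
m = -544 < 0,  v_rel·d = 32 > 0  ⇒  outside

inside=no margin=-544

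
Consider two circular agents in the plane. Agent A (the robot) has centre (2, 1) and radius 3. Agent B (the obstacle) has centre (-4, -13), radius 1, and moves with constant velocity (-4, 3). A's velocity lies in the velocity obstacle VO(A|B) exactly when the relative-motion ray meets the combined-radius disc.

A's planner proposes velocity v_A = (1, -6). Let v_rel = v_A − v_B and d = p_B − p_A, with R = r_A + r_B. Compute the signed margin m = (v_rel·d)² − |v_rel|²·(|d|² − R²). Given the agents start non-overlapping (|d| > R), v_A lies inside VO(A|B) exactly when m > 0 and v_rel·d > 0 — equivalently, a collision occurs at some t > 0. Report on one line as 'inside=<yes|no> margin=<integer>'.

d = (-6, -14),  |d|² = 232;  R = 3+1 = 4,  c = 232−4² = 216
v_rel = (5, -9),  |v_rel|² = 106;  v_rel·d = (5)·(-6) + (-9)·(-14) = 96
106·t² − 192·t + 216 = 0  ⇒  m = 96² − 106·216 = -13680
m = -13680 < 0,  v_rel·d = 96 > 0  ⇒  outside

inside=no margin=-13680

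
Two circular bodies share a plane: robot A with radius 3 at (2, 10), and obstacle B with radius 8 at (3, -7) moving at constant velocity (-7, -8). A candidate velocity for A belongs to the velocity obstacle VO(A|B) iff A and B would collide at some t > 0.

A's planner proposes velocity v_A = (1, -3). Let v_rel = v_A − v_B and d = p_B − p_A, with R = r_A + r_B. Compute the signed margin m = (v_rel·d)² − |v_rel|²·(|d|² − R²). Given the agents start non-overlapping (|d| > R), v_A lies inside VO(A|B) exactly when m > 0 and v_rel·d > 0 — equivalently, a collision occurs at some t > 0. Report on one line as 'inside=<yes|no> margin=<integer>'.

d = (1, -17),  |d|² = 290;  R = 3+8 = 11,  c = 290−11² = 169
v_rel = (8, 5),  |v_rel|² = 89;  v_rel·d = (8)·(1) + (5)·(-17) = -77
89·t² + 154·t + 169 = 0  ⇒  m = (-77)² − 89·169 = -9112
m = -9112 < 0,  v_rel·d = -77 < 0  ⇒  outside

inside=no margin=-9112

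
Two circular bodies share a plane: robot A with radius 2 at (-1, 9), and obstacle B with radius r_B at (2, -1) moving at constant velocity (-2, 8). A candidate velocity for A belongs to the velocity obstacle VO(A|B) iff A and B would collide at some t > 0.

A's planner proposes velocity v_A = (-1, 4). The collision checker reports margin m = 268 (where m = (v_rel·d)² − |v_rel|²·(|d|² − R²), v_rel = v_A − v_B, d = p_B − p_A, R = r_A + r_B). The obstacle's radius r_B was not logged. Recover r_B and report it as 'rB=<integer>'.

m = 268
d = (3, -10);  v_rel = (1, -4),  |v_rel|² = 17
v_rel×d = (1)·(-10) − (-4)·(3) = 2
since m = R²·17 − 2²:  R² = (4 + 268) / 17 = 16
R = √16 = 4  ⇒  r_B = 4 − 2 = 2

rB=2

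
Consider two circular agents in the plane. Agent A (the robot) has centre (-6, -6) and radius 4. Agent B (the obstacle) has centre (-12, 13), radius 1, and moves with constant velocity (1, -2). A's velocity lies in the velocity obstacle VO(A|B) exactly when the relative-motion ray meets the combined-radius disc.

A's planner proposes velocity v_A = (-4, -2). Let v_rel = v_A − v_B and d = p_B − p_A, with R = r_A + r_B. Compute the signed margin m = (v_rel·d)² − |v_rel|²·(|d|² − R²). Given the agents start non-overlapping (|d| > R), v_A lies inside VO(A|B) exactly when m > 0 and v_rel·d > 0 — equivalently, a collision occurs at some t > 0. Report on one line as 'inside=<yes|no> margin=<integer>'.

d = (-6, 19),  |d|² = 397;  R = 4+1 = 5,  c = 397−5² = 372
v_rel = (-5, 0),  |v_rel|² = 25;  v_rel·d = (-5)·(-6) + (0)·(19) = 30
25·t² − 60·t + 372 = 0  ⇒  m = 30² − 25·372 = -8400
m = -8400 < 0,  v_rel·d = 30 > 0  ⇒  outside

inside=no margin=-8400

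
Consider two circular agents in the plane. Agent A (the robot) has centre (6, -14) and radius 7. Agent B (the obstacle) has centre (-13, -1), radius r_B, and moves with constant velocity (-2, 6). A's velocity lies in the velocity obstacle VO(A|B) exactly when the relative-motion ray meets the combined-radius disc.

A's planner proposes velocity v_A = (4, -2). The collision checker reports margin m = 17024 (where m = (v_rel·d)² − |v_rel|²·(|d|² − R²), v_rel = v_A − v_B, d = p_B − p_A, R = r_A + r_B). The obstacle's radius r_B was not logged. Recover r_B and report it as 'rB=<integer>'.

m = 17024
d = (-19, 13);  v_rel = (6, -8),  |v_rel|² = 100
v_rel×d = (6)·(13) − (-8)·(-19) = -74
since m = R²·100 − (-74)²:  R² = (5476 + 17024) / 100 = 225
R = √225 = 15  ⇒  r_B = 15 − 7 = 8

rB=8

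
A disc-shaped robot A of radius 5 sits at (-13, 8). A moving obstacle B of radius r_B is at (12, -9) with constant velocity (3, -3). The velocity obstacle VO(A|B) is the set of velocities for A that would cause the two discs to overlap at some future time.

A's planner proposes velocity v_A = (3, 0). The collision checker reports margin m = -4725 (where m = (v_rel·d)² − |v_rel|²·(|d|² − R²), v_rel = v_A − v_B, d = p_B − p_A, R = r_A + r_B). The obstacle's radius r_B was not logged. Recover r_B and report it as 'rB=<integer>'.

m = -4725
d = (25, -17);  v_rel = (0, 3),  |v_rel|² = 9
v_rel×d = (0)·(-17) − (3)·(25) = -75
since m = R²·9 − (-75)²:  R² = (5625 + -4725) / 9 = 100
R = √100 = 10  ⇒  r_B = 10 − 5 = 5

rB=5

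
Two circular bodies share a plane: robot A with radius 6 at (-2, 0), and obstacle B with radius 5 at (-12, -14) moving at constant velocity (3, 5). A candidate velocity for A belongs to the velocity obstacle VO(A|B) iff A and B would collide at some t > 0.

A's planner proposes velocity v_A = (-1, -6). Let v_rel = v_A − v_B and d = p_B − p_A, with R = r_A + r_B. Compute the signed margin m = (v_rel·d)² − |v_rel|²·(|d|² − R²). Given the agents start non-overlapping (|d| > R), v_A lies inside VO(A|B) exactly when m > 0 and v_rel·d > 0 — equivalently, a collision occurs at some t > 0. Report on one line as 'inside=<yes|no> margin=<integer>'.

d = (-10, -14),  |d|² = 296;  R = 6+5 = 11,  c = 296−11² = 175
v_rel = (-4, -11),  |v_rel|² = 137;  v_rel·d = (-4)·(-10) + (-11)·(-14) = 194
137·t² − 388·t + 175 = 0  ⇒  m = 194² − 137·175 = 13661
m = 13661 > 0,  v_rel·d = 194 > 0  ⇒  inside

inside=yes margin=13661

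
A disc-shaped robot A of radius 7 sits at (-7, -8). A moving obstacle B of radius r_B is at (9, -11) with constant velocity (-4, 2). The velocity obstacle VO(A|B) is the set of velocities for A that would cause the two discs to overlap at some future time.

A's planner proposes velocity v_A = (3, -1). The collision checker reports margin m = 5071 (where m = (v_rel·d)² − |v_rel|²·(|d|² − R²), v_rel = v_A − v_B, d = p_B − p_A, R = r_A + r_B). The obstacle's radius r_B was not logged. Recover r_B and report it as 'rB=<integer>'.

m = 5071
d = (16, -3);  v_rel = (7, -3),  |v_rel|² = 58
v_rel×d = (7)·(-3) − (-3)·(16) = 27
since m = R²·58 − 27²:  R² = (729 + 5071) / 58 = 100
R = √100 = 10  ⇒  r_B = 10 − 7 = 3

rB=3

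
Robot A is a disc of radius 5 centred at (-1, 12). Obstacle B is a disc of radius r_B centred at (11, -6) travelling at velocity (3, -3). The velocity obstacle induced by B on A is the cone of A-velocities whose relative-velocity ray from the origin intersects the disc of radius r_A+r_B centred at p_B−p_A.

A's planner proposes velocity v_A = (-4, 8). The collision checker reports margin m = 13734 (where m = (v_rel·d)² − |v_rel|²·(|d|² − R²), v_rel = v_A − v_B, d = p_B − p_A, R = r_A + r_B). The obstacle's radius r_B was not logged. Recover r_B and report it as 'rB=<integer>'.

m = 13734
d = (12, -18);  v_rel = (-7, 11),  |v_rel|² = 170
v_rel×d = (-7)·(-18) − (11)·(12) = -6
since m = R²·170 − (-6)²:  R² = (36 + 13734) / 170 = 81
R = √81 = 9  ⇒  r_B = 9 − 5 = 4

rB=4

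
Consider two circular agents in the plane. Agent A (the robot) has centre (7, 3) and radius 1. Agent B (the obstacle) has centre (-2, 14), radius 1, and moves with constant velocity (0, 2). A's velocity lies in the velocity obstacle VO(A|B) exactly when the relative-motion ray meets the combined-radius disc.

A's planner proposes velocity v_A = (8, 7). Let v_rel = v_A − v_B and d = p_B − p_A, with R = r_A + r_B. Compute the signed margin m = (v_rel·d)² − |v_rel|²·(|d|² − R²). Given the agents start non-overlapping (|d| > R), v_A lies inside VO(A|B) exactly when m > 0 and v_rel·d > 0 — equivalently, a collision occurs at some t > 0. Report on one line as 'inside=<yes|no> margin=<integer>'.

d = (-9, 11),  |d|² = 202;  R = 1+1 = 2,  c = 202−2² = 198
v_rel = (8, 5),  |v_rel|² = 89;  v_rel·d = (8)·(-9) + (5)·(11) = -17
89·t² + 34·t + 198 = 0  ⇒  m = (-17)² − 89·198 = -17333
m = -17333 < 0,  v_rel·d = -17 < 0  ⇒  outside

inside=no margin=-17333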